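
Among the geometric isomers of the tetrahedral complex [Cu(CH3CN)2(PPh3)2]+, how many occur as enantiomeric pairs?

0

In a tetrahedral complex all four positions are equivalent and every pair of ligands is adjacent — there is no cis/trans distinction.
Only one geometric arrangement is possible.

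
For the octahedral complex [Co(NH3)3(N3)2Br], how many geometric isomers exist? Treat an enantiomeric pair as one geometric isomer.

In an octahedral complex each vertex has one trans partner and four cis neighbours.
The distinct arrangements are (3 in all): NH3 mer, N3 cis; NH3 mer, N3 trans; NH3 fac, N3 cis.

3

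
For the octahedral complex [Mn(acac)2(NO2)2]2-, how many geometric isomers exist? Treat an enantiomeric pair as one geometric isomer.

The six octahedral sites form three mutually perpendicular trans pairs.
Each acac is bidentate and must span two cis positions.
The distinct arrangements are (2 in all): NO2 trans; NO2 cis (chiral).

2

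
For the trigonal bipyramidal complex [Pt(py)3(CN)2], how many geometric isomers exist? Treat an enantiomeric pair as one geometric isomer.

3

A trigonal bipyramid has two axial and three equatorial sites, which are chemically inequivalent.
Systematic placement gives 3 geometric isomers: CN both axial; CN one axial, one equatorial; CN both equatorial.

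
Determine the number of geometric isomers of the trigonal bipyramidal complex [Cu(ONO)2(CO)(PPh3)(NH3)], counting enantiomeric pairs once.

In a trigonal bipyramid the two axial positions differ from the three equatorial ones.
Systematic enumeration (placing each ligand type in turn and discarding arrangements equivalent by rotation or reflection) gives 7 geometric isomers.

7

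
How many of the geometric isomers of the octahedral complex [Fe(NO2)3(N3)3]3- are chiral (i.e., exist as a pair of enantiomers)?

0

In an octahedral complex each vertex has one trans partner and four cis neighbours.
The distinct arrangements are (2 in all): NO2 mer; NO2 fac.
Each arrangement has an internal mirror plane or centre of symmetry, so none is chiral.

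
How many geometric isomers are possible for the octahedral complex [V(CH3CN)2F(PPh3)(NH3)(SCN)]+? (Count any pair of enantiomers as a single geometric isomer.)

9

Exhaustive case analysis gives 9 geometric isomers.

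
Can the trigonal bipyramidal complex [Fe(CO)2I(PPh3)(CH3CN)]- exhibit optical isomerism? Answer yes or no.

Placing the ligands in turn and identifying arrangements related by rotation or reflection leaves 7 distinct geometric isomers.
Of these, 3 lack any improper symmetry element and so occur as enantiomeric pairs, giving 7 + 3 = 10 stereoisomers in total.

yes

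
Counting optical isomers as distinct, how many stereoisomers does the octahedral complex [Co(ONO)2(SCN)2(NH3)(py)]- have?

The distinct arrangements are (6 in all): ONO cis, SCN cis (3 arrangements, 2 chiral); ONO cis, SCN trans; ONO trans, SCN cis; ONO trans, SCN trans.
Of these, 2 lack any improper symmetry element and so occur as enantiomeric pairs, giving 6 + 2 = 8 stereoisomers in total.

8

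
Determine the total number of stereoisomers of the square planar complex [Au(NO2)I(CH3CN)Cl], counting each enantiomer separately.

3

In a square planar complex each vertex has one trans partner and two cis neighbours.
The distinct arrangements are (3 in all): (CH3CN/I trans, Cl/NO2 trans); (CH3CN/NO2 trans, Cl/I trans); (CH3CN/Cl trans, I/NO2 trans).
Each arrangement has an internal mirror plane or centre of symmetry, so none is chiral.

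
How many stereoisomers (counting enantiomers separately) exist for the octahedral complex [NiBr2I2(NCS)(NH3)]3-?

An octahedron has six vertices in three trans pairs; every non-trans pair is cis.
There are 6 geometric isomers: Br trans, I trans; Br trans, I cis; Br cis, I cis (3 arrangements, 2 chiral); Br cis, I trans.
Of these, 2 lack any improper symmetry element and so occur as enantiomeric pairs, giving 6 + 2 = 8 stereoisomers in total.

8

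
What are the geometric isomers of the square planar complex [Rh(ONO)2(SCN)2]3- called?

cis and trans

In a square planar complex each vertex has one trans partner and two cis neighbours.
Working through the distinct placements yields 2 geometric isomers: ONO cis; ONO trans.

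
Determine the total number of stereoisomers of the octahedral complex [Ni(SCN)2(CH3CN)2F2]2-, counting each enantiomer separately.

6

An octahedron has six vertices in three trans pairs; every non-trans pair is cis.
Working through the distinct placements yields 5 geometric isomers: SCN trans, CH3CN trans, F trans; SCN cis, CH3CN trans, F cis; SCN trans, CH3CN cis, F cis; SCN cis, CH3CN cis, F cis (chiral); SCN cis, CH3CN cis, F trans.
One of these lacks any improper symmetry element and so occurs as an enantiomeric pair, giving 5 + 1 = 6 stereoisomers in total.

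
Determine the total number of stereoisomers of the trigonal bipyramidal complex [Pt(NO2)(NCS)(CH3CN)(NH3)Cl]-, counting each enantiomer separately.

In a trigonal bipyramid the two axial positions differ from the three equatorial ones.
Exhaustive case analysis gives 10 geometric isomers.
Of these, 10 lack any improper symmetry element and so occur as enantiomeric pairs, giving 10 + 10 = 20 stereoisomers in total.

20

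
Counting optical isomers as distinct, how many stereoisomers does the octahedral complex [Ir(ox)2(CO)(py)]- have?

Each ox is bidentate and must span two cis positions.
There are 2 geometric isomers: CO and py mutually cis (chiral); CO and py mutually trans.
One of these lacks any improper symmetry element and so occurs as an enantiomeric pair, giving 2 + 1 = 3 stereoisomers in total.

3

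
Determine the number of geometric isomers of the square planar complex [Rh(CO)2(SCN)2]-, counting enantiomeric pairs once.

2

A square has two trans pairs of vertices; adjacent vertices are cis.
The distinct arrangements are (2 in all): CO cis; CO trans.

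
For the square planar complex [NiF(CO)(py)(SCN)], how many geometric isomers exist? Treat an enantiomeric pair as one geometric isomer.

3

In a square planar complex each vertex has one trans partner and two cis neighbours.
The distinct arrangements are (3 in all): (CO/SCN trans, F/py trans); (CO/py trans, F/SCN trans); (CO/F trans, SCN/py trans).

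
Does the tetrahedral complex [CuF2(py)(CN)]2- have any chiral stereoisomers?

In a tetrahedral complex all four positions are equivalent and every pair of ligands is adjacent — there is no cis/trans distinction.
Only one geometric arrangement is possible.

no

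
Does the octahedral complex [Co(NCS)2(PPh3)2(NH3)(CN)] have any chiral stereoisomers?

yes

Systematic placement gives 6 geometric isomers: NCS cis, PPh3 trans; NCS cis, PPh3 cis (3 arrangements, 2 chiral); NCS trans, PPh3 trans; NCS trans, PPh3 cis.
Of these, 2 lack any improper symmetry element and so occur as enantiomeric pairs, giving 6 + 2 = 8 stereoisomers in total.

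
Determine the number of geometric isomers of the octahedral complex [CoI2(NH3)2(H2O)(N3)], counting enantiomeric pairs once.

The six octahedral sites form three mutually perpendicular trans pairs.
There are 6 geometric isomers: I cis, NH3 trans; I cis, NH3 cis (3 arrangements, 2 chiral); I trans, NH3 trans; I trans, NH3 cis.

6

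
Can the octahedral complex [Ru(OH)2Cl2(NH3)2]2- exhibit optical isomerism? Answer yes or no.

An octahedron has six vertices in three trans pairs; every non-trans pair is cis.
Systematic placement gives 5 geometric isomers: OH trans, Cl trans, NH3 trans; OH cis, Cl trans, NH3 cis; OH trans, Cl cis, NH3 cis; OH cis, Cl cis, NH3 cis (chiral); OH cis, Cl cis, NH3 trans.
One of these lacks any improper symmetry element and so occurs as an enantiomeric pair, giving 5 + 1 = 6 stereoisomers in total.

yes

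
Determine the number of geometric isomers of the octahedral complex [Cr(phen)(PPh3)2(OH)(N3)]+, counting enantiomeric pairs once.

4

In an octahedral complex each vertex has one trans partner and four cis neighbours.
Each phen is bidentate and must span two cis positions.
There are 4 geometric isomers: PPh3 cis (3 arrangements, 2 chiral); PPh3 trans.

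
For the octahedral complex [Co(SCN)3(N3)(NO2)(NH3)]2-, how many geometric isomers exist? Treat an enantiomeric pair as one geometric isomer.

4

Working through the distinct placements yields 4 geometric isomers: SCN mer (3 arrangements); SCN fac (chiral).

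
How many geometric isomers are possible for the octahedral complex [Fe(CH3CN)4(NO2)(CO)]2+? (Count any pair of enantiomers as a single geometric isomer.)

2

An octahedron has six vertices in three trans pairs; every non-trans pair is cis.
Systematic placement gives 2 geometric isomers: NO2 and CO mutually trans; NO2 and CO mutually cis.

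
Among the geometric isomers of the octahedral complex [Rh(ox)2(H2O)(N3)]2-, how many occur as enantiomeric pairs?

1

Each ox is bidentate and must span two cis positions.
Systematic placement gives 2 geometric isomers: H2O and N3 mutually trans; H2O and N3 mutually cis (chiral).
One of these lacks any improper symmetry element and so occurs as an enantiomeric pair, giving 2 + 1 = 3 stereoisomers in total.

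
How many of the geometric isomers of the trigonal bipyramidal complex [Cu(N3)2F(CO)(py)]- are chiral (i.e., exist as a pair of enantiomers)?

3

In a trigonal bipyramid the two axial positions differ from the three equatorial ones.
Exhaustive case analysis gives 7 geometric isomers.
Of these, 3 lack any improper symmetry element and so occur as enantiomeric pairs, giving 7 + 3 = 10 stereoisomers in total.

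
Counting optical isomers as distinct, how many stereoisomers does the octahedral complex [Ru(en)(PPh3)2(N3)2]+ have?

Each en is bidentate and must span two cis positions.
Working through the distinct placements yields 3 geometric isomers: PPh3 cis, N3 trans; PPh3 cis, N3 cis (chiral); PPh3 trans, N3 cis.
One of these lacks any improper symmetry element and so occurs as an enantiomeric pair, giving 3 + 1 = 4 stereoisomers in total.

4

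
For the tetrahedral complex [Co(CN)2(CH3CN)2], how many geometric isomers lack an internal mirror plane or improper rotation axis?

All four vertices of a tetrahedron are equivalent and mutually adjacent, so cis/trans isomerism cannot arise.
Only one geometric arrangement is possible.

0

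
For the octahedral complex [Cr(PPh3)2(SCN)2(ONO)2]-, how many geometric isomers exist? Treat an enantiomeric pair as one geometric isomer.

In an octahedral complex each vertex has one trans partner and four cis neighbours.
There are 5 geometric isomers: PPh3 trans, SCN trans, ONO trans; PPh3 cis, SCN cis, ONO trans; PPh3 cis, SCN trans, ONO cis; PPh3 cis, SCN cis, ONO cis (chiral); PPh3 trans, SCN cis, ONO cis.

5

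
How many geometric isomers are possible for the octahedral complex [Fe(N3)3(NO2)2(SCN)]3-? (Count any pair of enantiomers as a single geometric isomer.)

In an octahedral complex each vertex has one trans partner and four cis neighbours.
Systematic placement gives 3 geometric isomers: N3 mer, NO2 cis; N3 mer, NO2 trans; N3 fac, NO2 cis.

3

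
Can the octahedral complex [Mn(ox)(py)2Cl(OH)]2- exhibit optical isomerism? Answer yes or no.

yes

The six octahedral sites form three mutually perpendicular trans pairs.
Each ox is bidentate and must span two cis positions.
The distinct arrangements are (4 in all): py cis (3 arrangements, 2 chiral); py trans.
Of these, 2 lack any improper symmetry element and so occur as enantiomeric pairs, giving 4 + 2 = 6 stereoisomers in total.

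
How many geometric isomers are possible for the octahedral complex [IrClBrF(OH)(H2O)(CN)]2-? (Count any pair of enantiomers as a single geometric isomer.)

15

An octahedron has six vertices in three trans pairs; every non-trans pair is cis.
Systematic enumeration (placing each ligand type in turn and discarding arrangements equivalent by rotation or reflection) gives 15 geometric isomers.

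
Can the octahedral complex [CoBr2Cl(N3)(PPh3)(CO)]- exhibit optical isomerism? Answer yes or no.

The six octahedral sites form three mutually perpendicular trans pairs.
Exhaustive case analysis gives 9 geometric isomers.
Of these, 6 lack any improper symmetry element and so occur as enantiomeric pairs, giving 9 + 6 = 15 stereoisomers in total.

yes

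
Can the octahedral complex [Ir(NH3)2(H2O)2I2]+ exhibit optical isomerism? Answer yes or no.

Systematic placement gives 5 geometric isomers: NH3 trans, H2O trans, I trans; NH3 cis, H2O trans, I cis; NH3 trans, H2O cis, I cis; NH3 cis, H2O cis, I cis (chiral); NH3 cis, H2O cis, I trans.
One of these lacks any improper symmetry element and so occurs as an enantiomeric pair, giving 5 + 1 = 6 stereoisomers in total.

yes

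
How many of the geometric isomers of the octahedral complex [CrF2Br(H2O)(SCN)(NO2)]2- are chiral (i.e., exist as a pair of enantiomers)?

The six octahedral sites form three mutually perpendicular trans pairs.
Exhaustive case analysis gives 9 geometric isomers.
Of these, 6 lack any improper symmetry element and so occur as enantiomeric pairs, giving 9 + 6 = 15 stereoisomers in total.

6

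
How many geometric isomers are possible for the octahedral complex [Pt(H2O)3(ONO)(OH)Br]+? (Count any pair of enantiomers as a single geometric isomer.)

4

The distinct arrangements are (4 in all): H2O mer (3 arrangements); H2O fac (chiral).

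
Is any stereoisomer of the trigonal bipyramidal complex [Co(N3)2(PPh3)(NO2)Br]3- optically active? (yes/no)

yes

In a trigonal bipyramid the two axial positions differ from the three equatorial ones.
Exhaustive case analysis gives 7 geometric isomers.
Of these, 3 lack any improper symmetry element and so occur as enantiomeric pairs, giving 7 + 3 = 10 stereoisomers in total.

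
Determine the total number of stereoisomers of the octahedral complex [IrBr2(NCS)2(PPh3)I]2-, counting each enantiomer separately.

8

In an octahedral complex each vertex has one trans partner and four cis neighbours.
There are 6 geometric isomers: Br trans, NCS cis; Br trans, NCS trans; Br cis, NCS cis (3 arrangements, 2 chiral); Br cis, NCS trans.
Of these, 2 lack any improper symmetry element and so occur as enantiomeric pairs, giving 6 + 2 = 8 stereoisomers in total.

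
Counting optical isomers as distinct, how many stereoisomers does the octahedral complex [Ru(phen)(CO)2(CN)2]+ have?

Each phen is bidentate and must span two cis positions.
Systematic placement gives 3 geometric isomers: CO cis, CN trans; CO cis, CN cis (chiral); CO trans, CN cis.
One of these lacks any improper symmetry element and so occurs as an enantiomeric pair, giving 3 + 1 = 4 stereoisomers in total.

4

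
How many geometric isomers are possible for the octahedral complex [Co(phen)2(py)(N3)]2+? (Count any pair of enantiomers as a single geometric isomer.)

Each phen is bidentate and must span two cis positions.
The distinct arrangements are (2 in all): py and N3 mutually cis (chiral); py and N3 mutually trans.

2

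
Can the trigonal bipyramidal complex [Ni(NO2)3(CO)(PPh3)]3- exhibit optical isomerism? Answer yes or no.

no

A trigonal bipyramid has two axial and three equatorial sites, which are chemically inequivalent.
Working through the distinct placements yields 4 geometric isomers: CO axial, PPh3 equatorial; CO axial, PPh3 axial; CO equatorial, PPh3 equatorial; CO equatorial, PPh3 axial.
Each arrangement has an internal mirror plane or centre of symmetry, so none is chiral.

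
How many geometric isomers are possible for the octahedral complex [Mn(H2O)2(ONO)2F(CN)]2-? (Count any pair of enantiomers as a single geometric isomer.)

6

An octahedron has six vertices in three trans pairs; every non-trans pair is cis.
Systematic placement gives 6 geometric isomers: H2O trans, ONO trans; H2O cis, ONO cis (3 arrangements, 2 chiral); H2O cis, ONO trans; H2O trans, ONO cis.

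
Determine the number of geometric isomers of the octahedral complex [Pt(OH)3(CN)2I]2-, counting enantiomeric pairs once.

3

An octahedron has six vertices in three trans pairs; every non-trans pair is cis.
Working through the distinct placements yields 3 geometric isomers: OH mer, CN trans; OH mer, CN cis; OH fac, CN cis.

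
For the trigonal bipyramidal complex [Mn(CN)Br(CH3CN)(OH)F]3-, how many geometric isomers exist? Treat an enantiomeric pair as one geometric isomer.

10

In a trigonal bipyramid the two axial positions differ from the three equatorial ones.
Placing the ligands in turn and identifying arrangements related by rotation or reflection leaves 10 distinct geometric isomers.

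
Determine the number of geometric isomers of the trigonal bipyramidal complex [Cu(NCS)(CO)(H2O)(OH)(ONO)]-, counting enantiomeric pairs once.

A trigonal bipyramid has two axial and three equatorial sites, which are chemically inequivalent.
Placing the ligands in turn and identifying arrangements related by rotation or reflection leaves 10 distinct geometric isomers.

10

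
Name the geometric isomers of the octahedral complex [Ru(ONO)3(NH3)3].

fac and mer

The six octahedral sites form three mutually perpendicular trans pairs.
The distinct arrangements are (2 in all): ONO mer; ONO fac.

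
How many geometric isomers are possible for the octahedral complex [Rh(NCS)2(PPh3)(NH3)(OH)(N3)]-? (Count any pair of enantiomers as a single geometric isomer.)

9

In an octahedral complex each vertex has one trans partner and four cis neighbours.
Placing the ligands in turn and identifying arrangements related by rotation or reflection leaves 9 distinct geometric isomers.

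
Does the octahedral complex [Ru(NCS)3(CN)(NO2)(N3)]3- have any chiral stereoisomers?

yes

An octahedron has six vertices in three trans pairs; every non-trans pair is cis.
Systematic placement gives 4 geometric isomers: NCS mer (3 arrangements); NCS fac (chiral).
One of these lacks any improper symmetry element and so occurs as an enantiomeric pair, giving 4 + 1 = 5 stereoisomers in total.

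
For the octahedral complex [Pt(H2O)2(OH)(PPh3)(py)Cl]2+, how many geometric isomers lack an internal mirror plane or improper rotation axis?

The six octahedral sites form three mutually perpendicular trans pairs.
Placing the ligands in turn and identifying arrangements related by rotation or reflection leaves 9 distinct geometric isomers.
Of these, 6 lack any improper symmetry element and so occur as enantiomeric pairs, giving 9 + 6 = 15 stereoisomers in total.

6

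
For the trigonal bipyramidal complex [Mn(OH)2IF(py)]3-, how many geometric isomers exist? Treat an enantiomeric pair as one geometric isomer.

7

Placing the ligands in turn and identifying arrangements related by rotation or reflection leaves 7 distinct geometric isomers.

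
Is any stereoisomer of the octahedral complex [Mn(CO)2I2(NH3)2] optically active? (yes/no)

The distinct arrangements are (5 in all): CO trans, I trans, NH3 trans; CO trans, I cis, NH3 cis; CO cis, I cis, NH3 trans; CO cis, I cis, NH3 cis (chiral); CO cis, I trans, NH3 cis.
One of these lacks any improper symmetry element and so occurs as an enantiomeric pair, giving 5 + 1 = 6 stereoisomers in total.

yes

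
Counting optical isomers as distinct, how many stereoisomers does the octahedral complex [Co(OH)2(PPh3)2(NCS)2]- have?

The distinct arrangements are (5 in all): OH trans, PPh3 trans, NCS trans; OH cis, PPh3 cis, NCS trans; OH cis, PPh3 trans, NCS cis; OH cis, PPh3 cis, NCS cis (chiral); OH trans, PPh3 cis, NCS cis.
One of these lacks any improper symmetry element and so occurs as an enantiomeric pair, giving 5 + 1 = 6 stereoisomers in total.

6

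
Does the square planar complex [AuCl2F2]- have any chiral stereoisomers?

A square has two trans pairs of vertices; adjacent vertices are cis.
Working through the distinct placements yields 2 geometric isomers: Cl cis; Cl trans.
Each arrangement has an internal mirror plane or centre of symmetry, so none is chiral.

no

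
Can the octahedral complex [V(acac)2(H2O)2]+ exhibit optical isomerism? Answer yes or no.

Each acac is bidentate and must span two cis positions.
Working through the distinct placements yields 2 geometric isomers: H2O trans; H2O cis (chiral).
One of these lacks any improper symmetry element and so occurs as an enantiomeric pair, giving 2 + 1 = 3 stereoisomers in total.

yes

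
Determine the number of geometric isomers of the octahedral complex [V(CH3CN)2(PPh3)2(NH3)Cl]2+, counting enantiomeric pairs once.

6

In an octahedral complex each vertex has one trans partner and four cis neighbours.
The distinct arrangements are (6 in all): CH3CN trans, PPh3 trans; CH3CN trans, PPh3 cis; CH3CN cis, PPh3 trans; CH3CN cis, PPh3 cis (3 arrangements, 2 chiral).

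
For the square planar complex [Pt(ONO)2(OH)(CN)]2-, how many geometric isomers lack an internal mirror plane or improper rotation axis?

A square has two trans pairs of vertices; adjacent vertices are cis.
Systematic placement gives 2 geometric isomers: ONO cis; ONO trans.
Each arrangement has an internal mirror plane or centre of symmetry, so none is chiral.

0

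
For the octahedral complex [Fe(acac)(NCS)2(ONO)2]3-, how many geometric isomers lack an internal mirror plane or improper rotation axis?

In an octahedral complex each vertex has one trans partner and four cis neighbours.
Each acac is bidentate and must span two cis positions.
There are 3 geometric isomers: NCS trans, ONO cis; NCS cis, ONO cis (chiral); NCS cis, ONO trans.
One of these lacks any improper symmetry element and so occurs as an enantiomeric pair, giving 3 + 1 = 4 stereoisomers in total.

1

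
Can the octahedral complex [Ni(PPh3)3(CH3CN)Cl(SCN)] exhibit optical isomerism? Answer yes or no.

yes

In an octahedral complex each vertex has one trans partner and four cis neighbours.
Systematic placement gives 4 geometric isomers: PPh3 mer (3 arrangements); PPh3 fac (chiral).
One of these lacks any improper symmetry element and so occurs as an enantiomeric pair, giving 4 + 1 = 5 stereoisomers in total.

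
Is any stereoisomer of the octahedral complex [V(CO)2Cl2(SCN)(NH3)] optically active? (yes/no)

yes

In an octahedral complex each vertex has one trans partner and four cis neighbours.
Systematic placement gives 6 geometric isomers: CO trans, Cl trans; CO trans, Cl cis; CO cis, Cl cis (3 arrangements, 2 chiral); CO cis, Cl trans.
Of these, 2 lack any improper symmetry element and so occur as enantiomeric pairs, giving 6 + 2 = 8 stereoisomers in total.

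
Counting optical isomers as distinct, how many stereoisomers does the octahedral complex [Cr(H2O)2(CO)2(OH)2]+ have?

6

An octahedron has six vertices in three trans pairs; every non-trans pair is cis.
Working through the distinct placements yields 5 geometric isomers: H2O trans, CO trans, OH trans; H2O cis, CO trans, OH cis; H2O cis, CO cis, OH trans; H2O cis, CO cis, OH cis (chiral); H2O trans, CO cis, OH cis.
One of these lacks any improper symmetry element and so occurs as an enantiomeric pair, giving 5 + 1 = 6 stereoisomers in total.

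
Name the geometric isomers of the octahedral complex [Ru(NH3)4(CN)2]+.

cis and trans

An octahedron has six vertices in three trans pairs; every non-trans pair is cis.
Systematic placement gives 2 geometric isomers: CN trans; CN cis.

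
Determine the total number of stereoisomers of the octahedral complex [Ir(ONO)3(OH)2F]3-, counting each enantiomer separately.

An octahedron has six vertices in three trans pairs; every non-trans pair is cis.
Systematic placement gives 3 geometric isomers: ONO mer, OH cis; ONO mer, OH trans; ONO fac, OH cis.
Each arrangement has an internal mirror plane or centre of symmetry, so none is chiral.

3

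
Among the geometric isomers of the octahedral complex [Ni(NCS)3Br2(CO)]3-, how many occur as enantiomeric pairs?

0

An octahedron has six vertices in three trans pairs; every non-trans pair is cis.
The distinct arrangements are (3 in all): NCS mer, Br trans; NCS mer, Br cis; NCS fac, Br cis.
Each arrangement has an internal mirror plane or centre of symmetry, so none is chiral.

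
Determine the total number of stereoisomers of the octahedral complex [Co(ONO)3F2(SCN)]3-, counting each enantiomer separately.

3

In an octahedral complex each vertex has one trans partner and four cis neighbours.
Working through the distinct placements yields 3 geometric isomers: ONO mer, F trans; ONO fac, F cis; ONO mer, F cis.
Each arrangement has an internal mirror plane or centre of symmetry, so none is chiral.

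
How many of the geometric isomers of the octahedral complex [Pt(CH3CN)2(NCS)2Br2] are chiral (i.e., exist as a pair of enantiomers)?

In an octahedral complex each vertex has one trans partner and four cis neighbours.
Systematic placement gives 5 geometric isomers: CH3CN trans, NCS trans, Br trans; CH3CN cis, NCS cis, Br trans; CH3CN cis, NCS trans, Br cis; CH3CN cis, NCS cis, Br cis (chiral); CH3CN trans, NCS cis, Br cis.
One of these lacks any improper symmetry element and so occurs as an enantiomeric pair, giving 5 + 1 = 6 stereoisomers in total.

1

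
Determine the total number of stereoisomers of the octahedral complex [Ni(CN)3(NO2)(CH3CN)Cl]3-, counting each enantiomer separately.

5

An octahedron has six vertices in three trans pairs; every non-trans pair is cis.
The distinct arrangements are (4 in all): CN mer (3 arrangements); CN fac (chiral).
One of these lacks any improper symmetry element and so occurs as an enantiomeric pair, giving 4 + 1 = 5 stereoisomers in total.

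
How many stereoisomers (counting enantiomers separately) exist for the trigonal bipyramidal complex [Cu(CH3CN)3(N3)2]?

In a trigonal bipyramid the two axial positions differ from the three equatorial ones.
There are 3 geometric isomers: N3 both equatorial; N3 one axial, one equatorial; N3 both axial.
Each arrangement has an internal mirror plane or centre of symmetry, so none is chiral.

3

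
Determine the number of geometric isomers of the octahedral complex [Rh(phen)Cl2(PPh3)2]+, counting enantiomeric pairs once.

3

The six octahedral sites form three mutually perpendicular trans pairs.
Each phen is bidentate and must span two cis positions.
Working through the distinct placements yields 3 geometric isomers: Cl trans, PPh3 cis; Cl cis, PPh3 cis (chiral); Cl cis, PPh3 trans.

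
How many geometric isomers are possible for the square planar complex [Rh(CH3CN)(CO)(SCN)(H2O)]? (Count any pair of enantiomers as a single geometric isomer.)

A square has two trans pairs of vertices; adjacent vertices are cis.
Systematic placement gives 3 geometric isomers: (CH3CN/H2O trans, CO/SCN trans); (CH3CN/SCN trans, CO/H2O trans); (CH3CN/CO trans, H2O/SCN trans).

3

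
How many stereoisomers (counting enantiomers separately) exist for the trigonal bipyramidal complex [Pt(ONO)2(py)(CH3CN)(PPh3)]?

In a trigonal bipyramid the two axial positions differ from the three equatorial ones.
Systematic enumeration (placing each ligand type in turn and discarding arrangements equivalent by rotation or reflection) gives 7 geometric isomers.
Of these, 3 lack any improper symmetry element and so occur as enantiomeric pairs, giving 7 + 3 = 10 stereoisomers in total.

10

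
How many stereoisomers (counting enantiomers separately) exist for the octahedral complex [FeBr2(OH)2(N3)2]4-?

6

In an octahedral complex each vertex has one trans partner and four cis neighbours.
There are 5 geometric isomers: Br trans, OH trans, N3 trans; Br trans, OH cis, N3 cis; Br cis, OH trans, N3 cis; Br cis, OH cis, N3 cis (chiral); Br cis, OH cis, N3 trans.
One of these lacks any improper symmetry element and so occurs as an enantiomeric pair, giving 5 + 1 = 6 stereoisomers in total.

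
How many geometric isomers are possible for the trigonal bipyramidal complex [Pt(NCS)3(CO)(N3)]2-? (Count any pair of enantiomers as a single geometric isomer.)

4

The distinct arrangements are (4 in all): CO axial, N3 axial; CO axial, N3 equatorial; CO equatorial, N3 axial; CO equatorial, N3 equatorial.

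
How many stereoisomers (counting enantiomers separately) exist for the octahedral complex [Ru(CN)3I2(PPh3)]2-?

Systematic placement gives 3 geometric isomers: CN mer, I cis; CN mer, I trans; CN fac, I cis.
Each arrangement has an internal mirror plane or centre of symmetry, so none is chiral.

3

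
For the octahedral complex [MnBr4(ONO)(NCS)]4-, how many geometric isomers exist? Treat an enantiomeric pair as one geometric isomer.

In an octahedral complex each vertex has one trans partner and four cis neighbours.
Systematic placement gives 2 geometric isomers: ONO and NCS mutually trans; ONO and NCS mutually cis.

2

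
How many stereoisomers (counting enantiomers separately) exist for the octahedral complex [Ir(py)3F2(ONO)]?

In an octahedral complex each vertex has one trans partner and four cis neighbours.
Systematic placement gives 3 geometric isomers: py mer, F trans; py mer, F cis; py fac, F cis.
Each arrangement has an internal mirror plane or centre of symmetry, so none is chiral.

3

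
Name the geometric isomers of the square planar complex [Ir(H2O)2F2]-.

Systematic placement gives 2 geometric isomers: H2O cis; H2O trans.

cis and trans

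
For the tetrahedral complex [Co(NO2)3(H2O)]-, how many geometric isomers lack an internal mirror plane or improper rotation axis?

Only one geometric arrangement is possible.

0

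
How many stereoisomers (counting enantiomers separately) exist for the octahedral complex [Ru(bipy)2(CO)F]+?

An octahedron has six vertices in three trans pairs; every non-trans pair is cis.
Each bipy is bidentate and must span two cis positions.
Working through the distinct placements yields 2 geometric isomers: CO and F mutually trans; CO and F mutually cis (chiral).
One of these lacks any improper symmetry element and so occurs as an enantiomeric pair, giving 2 + 1 = 3 stereoisomers in total.

3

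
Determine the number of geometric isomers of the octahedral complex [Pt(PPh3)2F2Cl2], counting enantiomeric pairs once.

The six octahedral sites form three mutually perpendicular trans pairs.
Systematic placement gives 5 geometric isomers: PPh3 trans, F trans, Cl trans; PPh3 cis, F cis, Cl trans; PPh3 trans, F cis, Cl cis; PPh3 cis, F cis, Cl cis (chiral); PPh3 cis, F trans, Cl cis.

5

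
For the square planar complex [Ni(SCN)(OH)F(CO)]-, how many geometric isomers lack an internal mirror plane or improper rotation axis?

0

A square has two trans pairs of vertices; adjacent vertices are cis.
There are 3 geometric isomers: (CO/OH trans, F/SCN trans); (CO/SCN trans, F/OH trans); (CO/F trans, OH/SCN trans).
Each arrangement has an internal mirror plane or centre of symmetry, so none is chiral.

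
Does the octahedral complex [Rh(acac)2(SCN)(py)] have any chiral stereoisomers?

yes

In an octahedral complex each vertex has one trans partner and four cis neighbours.
Each acac is bidentate and must span two cis positions.
There are 2 geometric isomers: SCN and py mutually cis (chiral); SCN and py mutually trans.
One of these lacks any improper symmetry element and so occurs as an enantiomeric pair, giving 2 + 1 = 3 stereoisomers in total.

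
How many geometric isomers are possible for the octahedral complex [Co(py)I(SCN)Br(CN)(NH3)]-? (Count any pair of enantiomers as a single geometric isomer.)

Placing the ligands in turn and identifying arrangements related by rotation or reflection leaves 15 distinct geometric isomers.

15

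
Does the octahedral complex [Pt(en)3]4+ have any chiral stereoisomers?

Each en is bidentate and must span two cis positions.
Only one geometric arrangement is possible; it has no improper symmetry element, so it exists as a pair of enantiomers (2 stereoisomers).

yes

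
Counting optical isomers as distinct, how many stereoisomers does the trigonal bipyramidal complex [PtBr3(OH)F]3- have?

4

In a trigonal bipyramid the two axial positions differ from the three equatorial ones.
Systematic placement gives 4 geometric isomers: OH equatorial, F equatorial; OH equatorial, F axial; OH axial, F equatorial; OH axial, F axial.
Each arrangement has an internal mirror plane or centre of symmetry, so none is chiral.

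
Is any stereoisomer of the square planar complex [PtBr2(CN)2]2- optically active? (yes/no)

no

A square has two trans pairs of vertices; adjacent vertices are cis.
There are 2 geometric isomers: Br cis; Br trans.
Each arrangement has an internal mirror plane or centre of symmetry, so none is chiral.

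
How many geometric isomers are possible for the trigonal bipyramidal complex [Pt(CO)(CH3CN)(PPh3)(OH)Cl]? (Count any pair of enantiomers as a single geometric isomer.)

10

A trigonal bipyramid has two axial and three equatorial sites, which are chemically inequivalent.
Exhaustive case analysis gives 10 geometric isomers.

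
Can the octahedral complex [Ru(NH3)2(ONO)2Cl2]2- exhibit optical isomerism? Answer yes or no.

yes

An octahedron has six vertices in three trans pairs; every non-trans pair is cis.
The distinct arrangements are (5 in all): NH3 trans, ONO trans, Cl trans; NH3 cis, ONO cis, Cl trans; NH3 cis, ONO trans, Cl cis; NH3 cis, ONO cis, Cl cis (chiral); NH3 trans, ONO cis, Cl cis.
One of these lacks any improper symmetry element and so occurs as an enantiomeric pair, giving 5 + 1 = 6 stereoisomers in total.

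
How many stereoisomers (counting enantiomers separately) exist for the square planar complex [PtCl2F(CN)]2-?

2

There are 2 geometric isomers: Cl cis; Cl trans.
Each arrangement has an internal mirror plane or centre of symmetry, so none is chiral.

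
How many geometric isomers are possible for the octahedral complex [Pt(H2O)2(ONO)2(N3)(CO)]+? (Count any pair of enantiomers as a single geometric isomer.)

In an octahedral complex each vertex has one trans partner and four cis neighbours.
The distinct arrangements are (6 in all): H2O cis, ONO trans; H2O cis, ONO cis (3 arrangements, 2 chiral); H2O trans, ONO trans; H2O trans, ONO cis.

6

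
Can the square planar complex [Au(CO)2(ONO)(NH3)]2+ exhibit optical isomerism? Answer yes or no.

In a square planar complex each vertex has one trans partner and two cis neighbours.
There are 2 geometric isomers: CO cis; CO trans.
Each arrangement has an internal mirror plane or centre of symmetry, so none is chiral.

no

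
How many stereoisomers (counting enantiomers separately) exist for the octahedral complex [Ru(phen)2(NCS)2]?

3

An octahedron has six vertices in three trans pairs; every non-trans pair is cis.
Each phen is bidentate and must span two cis positions.
Working through the distinct placements yields 2 geometric isomers: NCS trans; NCS cis (chiral).
One of these lacks any improper symmetry element and so occurs as an enantiomeric pair, giving 2 + 1 = 3 stereoisomers in total.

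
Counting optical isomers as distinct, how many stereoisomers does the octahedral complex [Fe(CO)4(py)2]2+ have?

2

The six octahedral sites form three mutually perpendicular trans pairs.
Working through the distinct placements yields 2 geometric isomers: py trans; py cis.
Each arrangement has an internal mirror plane or centre of symmetry, so none is chiral.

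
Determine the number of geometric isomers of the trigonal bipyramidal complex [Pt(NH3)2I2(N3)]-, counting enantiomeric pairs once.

In a trigonal bipyramid the two axial positions differ from the three equatorial ones.
Placing the ligands in turn and identifying arrangements related by rotation or reflection leaves 5 distinct geometric isomers.

5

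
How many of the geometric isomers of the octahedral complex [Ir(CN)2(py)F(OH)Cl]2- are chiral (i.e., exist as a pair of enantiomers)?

Placing the ligands in turn and identifying arrangements related by rotation or reflection leaves 9 distinct geometric isomers.
Of these, 6 lack any improper symmetry element and so occur as enantiomeric pairs, giving 9 + 6 = 15 stereoisomers in total.

6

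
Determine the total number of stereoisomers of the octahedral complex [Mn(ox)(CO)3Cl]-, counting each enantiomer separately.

2

Each ox is bidentate and must span two cis positions.
Systematic placement gives 2 geometric isomers: CO mer; CO fac.
Each arrangement has an internal mirror plane or centre of symmetry, so none is chiral.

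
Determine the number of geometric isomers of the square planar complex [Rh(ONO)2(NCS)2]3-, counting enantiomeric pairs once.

In a square planar complex each vertex has one trans partner and two cis neighbours.
Working through the distinct placements yields 2 geometric isomers: ONO cis; ONO trans.

2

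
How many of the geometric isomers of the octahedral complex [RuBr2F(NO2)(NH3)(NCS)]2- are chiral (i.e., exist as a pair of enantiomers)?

An octahedron has six vertices in three trans pairs; every non-trans pair is cis.
Placing the ligands in turn and identifying arrangements related by rotation or reflection leaves 9 distinct geometric isomers.
Of these, 6 lack any improper symmetry element and so occur as enantiomeric pairs, giving 9 + 6 = 15 stereoisomers in total.

6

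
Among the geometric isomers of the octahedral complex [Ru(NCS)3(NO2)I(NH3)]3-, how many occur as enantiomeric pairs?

The six octahedral sites form three mutually perpendicular trans pairs.
The distinct arrangements are (4 in all): NCS mer (3 arrangements); NCS fac (chiral).
One of these lacks any improper symmetry element and so occurs as an enantiomeric pair, giving 4 + 1 = 5 stereoisomers in total.

1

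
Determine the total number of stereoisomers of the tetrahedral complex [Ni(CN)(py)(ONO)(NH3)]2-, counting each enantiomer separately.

2

All four vertices of a tetrahedron are equivalent and mutually adjacent, so cis/trans isomerism cannot arise.
Only one geometric arrangement is possible; it has no improper symmetry element, so it exists as a pair of enantiomers (2 stereoisomers).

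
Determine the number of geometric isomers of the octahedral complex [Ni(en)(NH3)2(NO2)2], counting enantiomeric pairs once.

3

In an octahedral complex each vertex has one trans partner and four cis neighbours.
Each en is bidentate and must span two cis positions.
There are 3 geometric isomers: NH3 trans, NO2 cis; NH3 cis, NO2 cis (chiral); NH3 cis, NO2 trans.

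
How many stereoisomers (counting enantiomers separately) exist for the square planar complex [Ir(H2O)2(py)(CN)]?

A square has two trans pairs of vertices; adjacent vertices are cis.
The distinct arrangements are (2 in all): H2O cis; H2O trans.
Each arrangement has an internal mirror plane or centre of symmetry, so none is chiral.

2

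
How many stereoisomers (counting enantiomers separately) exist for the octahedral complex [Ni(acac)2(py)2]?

3

The six octahedral sites form three mutually perpendicular trans pairs.
Each acac is bidentate and must span two cis positions.
Systematic placement gives 2 geometric isomers: py trans; py cis (chiral).
One of these lacks any improper symmetry element and so occurs as an enantiomeric pair, giving 2 + 1 = 3 stereoisomers in total.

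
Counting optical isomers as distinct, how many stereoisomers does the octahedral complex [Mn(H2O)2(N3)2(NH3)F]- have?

8

An octahedron has six vertices in three trans pairs; every non-trans pair is cis.
There are 6 geometric isomers: H2O cis, N3 cis (3 arrangements, 2 chiral); H2O cis, N3 trans; H2O trans, N3 cis; H2O trans, N3 trans.
Of these, 2 lack any improper symmetry element and so occur as enantiomeric pairs, giving 6 + 2 = 8 stereoisomers in total.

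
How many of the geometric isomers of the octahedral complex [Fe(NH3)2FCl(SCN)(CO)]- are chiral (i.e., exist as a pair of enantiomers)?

An octahedron has six vertices in three trans pairs; every non-trans pair is cis.
Systematic enumeration (placing each ligand type in turn and discarding arrangements equivalent by rotation or reflection) gives 9 geometric isomers.
Of these, 6 lack any improper symmetry element and so occur as enantiomeric pairs, giving 9 + 6 = 15 stereoisomers in total.

6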